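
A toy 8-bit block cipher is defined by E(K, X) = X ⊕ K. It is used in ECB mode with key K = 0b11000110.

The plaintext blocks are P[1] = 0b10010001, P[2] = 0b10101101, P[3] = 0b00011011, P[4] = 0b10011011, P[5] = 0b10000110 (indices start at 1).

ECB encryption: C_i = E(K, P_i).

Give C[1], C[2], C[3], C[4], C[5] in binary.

C[1]: E(K, 0b10010001) = 0b01010111.
C[2]: E(K, 0b10101101) = 0b01101011.
C[3]: E(K, 0b00011011) = 0b11011101.
C[4]: E(K, 0b10011011) = 0b01011101.
C[5]: E(K, 0b10000110) = 0b01000000.

C[1] = 0b01010111, C[2] = 0b01101011, C[3] = 0b11011101, C[4] = 0b01011101, C[5] = 0b01000000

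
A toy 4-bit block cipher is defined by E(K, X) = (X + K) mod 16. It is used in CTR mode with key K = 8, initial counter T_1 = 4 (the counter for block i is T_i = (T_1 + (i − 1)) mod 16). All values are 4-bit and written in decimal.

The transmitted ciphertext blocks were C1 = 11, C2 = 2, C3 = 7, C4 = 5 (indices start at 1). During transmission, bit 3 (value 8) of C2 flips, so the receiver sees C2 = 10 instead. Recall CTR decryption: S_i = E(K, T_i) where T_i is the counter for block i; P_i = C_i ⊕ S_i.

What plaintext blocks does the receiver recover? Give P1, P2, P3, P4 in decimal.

P1 = 7, P2 = 7, P3 = 9, P4 = 10

Only C2 changed, to 10. In CTR, a change in C_i flips the same bit in P_i only; the keystream is unaffected. Decrypting the received ciphertext:
P1: T = 4, S = E(K, T) = 12; 11 ⊕ 12 = 7.
P2: T = 5, S = E(K, T) = 13; 10 ⊕ 13 = 7.
P3: T = 6, S = E(K, T) = 14; 7 ⊕ 14 = 9.
P4: T = 7, S = E(K, T) = 15; 5 ⊕ 15 = 10.
Blocks that differ from the original plaintext: P2.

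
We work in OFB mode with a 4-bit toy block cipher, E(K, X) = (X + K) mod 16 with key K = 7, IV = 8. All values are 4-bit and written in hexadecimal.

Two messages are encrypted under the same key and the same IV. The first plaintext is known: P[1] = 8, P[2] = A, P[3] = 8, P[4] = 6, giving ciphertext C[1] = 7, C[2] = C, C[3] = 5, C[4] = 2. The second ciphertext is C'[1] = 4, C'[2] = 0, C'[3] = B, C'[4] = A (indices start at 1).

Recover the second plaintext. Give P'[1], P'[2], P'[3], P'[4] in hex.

P'[1] = B, P'[2] = 6, P'[3] = 6, P'[4] = E

In OFB with a reused IV, both messages share the same keystream S_i, so C_i ⊕ C'_i = P_i ⊕ P'_i and thus P'_i = P_i ⊕ C_i ⊕ C'_i.
P'[1]: 8 ⊕ 7 ⊕ 4 = B.
P'[2]: A ⊕ C ⊕ 0 = 6.
P'[3]: 8 ⊕ 5 ⊕ B = 6.
P'[4]: 6 ⊕ 2 ⊕ A = E.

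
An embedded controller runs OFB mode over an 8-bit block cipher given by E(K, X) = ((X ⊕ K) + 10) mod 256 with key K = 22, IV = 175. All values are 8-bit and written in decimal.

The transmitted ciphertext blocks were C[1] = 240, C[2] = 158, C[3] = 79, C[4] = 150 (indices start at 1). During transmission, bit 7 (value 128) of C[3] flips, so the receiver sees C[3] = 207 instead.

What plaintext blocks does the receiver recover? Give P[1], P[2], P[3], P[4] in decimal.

OFB decryption: S_i = E(K, S_{i−1}) with S_{0} = IV; P_i = C_i ⊕ S_i.
Only C[3] changed, to 207. In OFB, a change in C_i flips the same bit in P_i only; the keystream is unaffected. Decrypting the received ciphertext:
P[1]: S = E(K, 175) = 195; 240 ⊕ 195 = 51.
P[2]: S = E(K, 195) = 223; 158 ⊕ 223 = 65.
P[3]: S = E(K, 223) = 211; 207 ⊕ 211 = 28.
P[4]: S = E(K, 211) = 207; 150 ⊕ 207 = 89.
Blocks that differ from the original plaintext: P[3].

P[1] = 51, P[2] = 65, P[3] = 28, P[4] = 89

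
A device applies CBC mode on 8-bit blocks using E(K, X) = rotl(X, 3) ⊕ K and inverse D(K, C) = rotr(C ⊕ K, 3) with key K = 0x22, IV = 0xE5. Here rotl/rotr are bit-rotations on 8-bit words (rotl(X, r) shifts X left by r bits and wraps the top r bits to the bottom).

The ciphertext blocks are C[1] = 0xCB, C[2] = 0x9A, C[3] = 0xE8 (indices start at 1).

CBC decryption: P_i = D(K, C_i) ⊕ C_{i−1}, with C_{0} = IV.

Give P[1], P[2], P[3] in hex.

P[1] = 0xD8, P[2] = 0xDC, P[3] = 0xC3

P[1]: D(K, 0xCB) = 0x3D; 0x3D ⊕ 0xE5 = 0xD8.
P[2]: D(K, 0x9A) = 0x17; 0x17 ⊕ 0xCB = 0xDC.
P[3]: D(K, 0xE8) = 0x59; 0x59 ⊕ 0x9A = 0xC3.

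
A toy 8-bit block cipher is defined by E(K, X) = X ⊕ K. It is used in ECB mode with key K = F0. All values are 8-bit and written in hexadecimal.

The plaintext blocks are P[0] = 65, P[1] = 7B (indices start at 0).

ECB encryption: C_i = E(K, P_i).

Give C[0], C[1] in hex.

C[0]: E(K, 65) = 95.
C[1]: E(K, 7B) = 8B.

C[0] = 95, C[1] = 8B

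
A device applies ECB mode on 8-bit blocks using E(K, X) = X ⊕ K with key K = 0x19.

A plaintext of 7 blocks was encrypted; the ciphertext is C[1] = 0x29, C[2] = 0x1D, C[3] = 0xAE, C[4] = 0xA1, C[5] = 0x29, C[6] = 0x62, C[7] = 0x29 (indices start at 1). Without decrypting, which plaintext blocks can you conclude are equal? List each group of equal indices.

ECB encrypts each block independently with the same key, so equal ciphertext blocks imply equal plaintext blocks.
C[1] = C[5] = C[7] = 0x29, so P[1] = P[5] = P[7].

P[1] = P[5] = P[7]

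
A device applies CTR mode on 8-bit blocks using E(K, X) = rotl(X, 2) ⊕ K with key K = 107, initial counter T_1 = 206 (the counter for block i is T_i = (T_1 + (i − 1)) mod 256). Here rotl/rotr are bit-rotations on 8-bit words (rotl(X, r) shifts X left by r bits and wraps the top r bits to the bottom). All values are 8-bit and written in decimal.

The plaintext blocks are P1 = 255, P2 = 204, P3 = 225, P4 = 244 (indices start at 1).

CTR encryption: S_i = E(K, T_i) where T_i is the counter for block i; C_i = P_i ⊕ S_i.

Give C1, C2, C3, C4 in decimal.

C1: T = 206, S = E(K, T) = 80; 255 ⊕ 80 = 175.
C2: T = 207, S = E(K, T) = 84; 204 ⊕ 84 = 152.
C3: T = 208, S = E(K, T) = 40; 225 ⊕ 40 = 201.
C4: T = 209, S = E(K, T) = 44; 244 ⊕ 44 = 216.

C1 = 175, C2 = 152, C3 = 201, C4 = 216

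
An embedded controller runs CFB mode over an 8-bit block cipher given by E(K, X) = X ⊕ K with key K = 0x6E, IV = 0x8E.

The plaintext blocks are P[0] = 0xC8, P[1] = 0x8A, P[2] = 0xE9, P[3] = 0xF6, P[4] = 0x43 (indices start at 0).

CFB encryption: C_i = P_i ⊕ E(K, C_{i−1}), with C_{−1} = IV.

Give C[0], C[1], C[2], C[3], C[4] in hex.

C[0]: E(K, 0x8E) = 0xE0; 0xC8 ⊕ 0xE0 = 0x28.
C[1]: E(K, 0x28) = 0x46; 0x8A ⊕ 0x46 = 0xCC.
C[2]: E(K, 0xCC) = 0xA2; 0xE9 ⊕ 0xA2 = 0x4B.
C[3]: E(K, 0x4B) = 0x25; 0xF6 ⊕ 0x25 = 0xD3.
C[4]: E(K, 0xD3) = 0xBD; 0x43 ⊕ 0xBD = 0xFE.

C[0] = 0x28, C[1] = 0xCC, C[2] = 0x4B, C[3] = 0xD3, C[4] = 0xFE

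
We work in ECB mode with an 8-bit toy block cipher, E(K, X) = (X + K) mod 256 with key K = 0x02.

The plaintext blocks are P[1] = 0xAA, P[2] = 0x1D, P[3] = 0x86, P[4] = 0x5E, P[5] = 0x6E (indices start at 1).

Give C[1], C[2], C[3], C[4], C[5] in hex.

ECB encryption: C_i = E(K, P_i).
C[1]: E(K, 0xAA) = 0xAC.
C[2]: E(K, 0x1D) = 0x1F.
C[3]: E(K, 0x86) = 0x88.
C[4]: E(K, 0x5E) = 0x60.
C[5]: E(K, 0x6E) = 0x70.

C[1] = 0xAC, C[2] = 0x1F, C[3] = 0x88, C[4] = 0x60, C[5] = 0x70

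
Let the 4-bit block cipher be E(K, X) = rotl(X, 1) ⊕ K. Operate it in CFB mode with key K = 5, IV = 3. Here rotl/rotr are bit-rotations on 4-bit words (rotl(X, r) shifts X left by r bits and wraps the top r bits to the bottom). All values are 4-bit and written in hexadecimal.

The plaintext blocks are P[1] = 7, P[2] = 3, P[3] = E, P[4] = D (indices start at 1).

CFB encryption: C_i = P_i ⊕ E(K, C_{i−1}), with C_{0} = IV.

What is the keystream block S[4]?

C[1]: E(K, 3) = 3; 7 ⊕ 3 = 4.
C[2]: E(K, 4) = D; 3 ⊕ D = E.
C[3]: E(K, E) = 8; E ⊕ 8 = 6.
C[4]: E(K, 6) = 9; D ⊕ 9 = 4.
So S[4] = 9.

9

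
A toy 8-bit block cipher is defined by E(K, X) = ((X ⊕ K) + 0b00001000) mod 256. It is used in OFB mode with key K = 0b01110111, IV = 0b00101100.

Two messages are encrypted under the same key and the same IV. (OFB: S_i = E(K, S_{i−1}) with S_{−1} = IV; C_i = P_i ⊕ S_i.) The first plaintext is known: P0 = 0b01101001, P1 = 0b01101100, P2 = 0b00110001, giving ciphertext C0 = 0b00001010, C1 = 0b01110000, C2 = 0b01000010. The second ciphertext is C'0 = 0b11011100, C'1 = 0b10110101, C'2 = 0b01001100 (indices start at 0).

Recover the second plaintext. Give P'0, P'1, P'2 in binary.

In OFB with a reused IV, both messages share the same keystream S_i, so C_i ⊕ C'_i = P_i ⊕ P'_i and thus P'_i = P_i ⊕ C_i ⊕ C'_i.
P'0: 0b01101001 ⊕ 0b00001010 ⊕ 0b11011100 = 0b10111111.
P'1: 0b01101100 ⊕ 0b01110000 ⊕ 0b10110101 = 0b10101001.
P'2: 0b00110001 ⊕ 0b01000010 ⊕ 0b01001100 = 0b00111111.

P'0 = 0b10111111, P'1 = 0b10101001, P'2 = 0b00111111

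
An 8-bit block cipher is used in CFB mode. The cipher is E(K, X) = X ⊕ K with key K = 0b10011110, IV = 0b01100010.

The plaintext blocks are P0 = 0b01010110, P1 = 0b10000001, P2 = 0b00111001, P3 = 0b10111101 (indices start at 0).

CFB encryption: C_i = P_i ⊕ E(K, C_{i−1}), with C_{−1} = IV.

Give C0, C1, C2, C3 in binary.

C0: E(K, 0b01100010) = 0b11111100; 0b01010110 ⊕ 0b11111100 = 0b10101010.
C1: E(K, 0b10101010) = 0b00110100; 0b10000001 ⊕ 0b00110100 = 0b10110101.
C2: E(K, 0b10110101) = 0b00101011; 0b00111001 ⊕ 0b00101011 = 0b00010010.
C3: E(K, 0b00010010) = 0b10001100; 0b10111101 ⊕ 0b10001100 = 0b00110001.

C0 = 0b10101010, C1 = 0b10110101, C2 = 0b00010010, C3 = 0b00110001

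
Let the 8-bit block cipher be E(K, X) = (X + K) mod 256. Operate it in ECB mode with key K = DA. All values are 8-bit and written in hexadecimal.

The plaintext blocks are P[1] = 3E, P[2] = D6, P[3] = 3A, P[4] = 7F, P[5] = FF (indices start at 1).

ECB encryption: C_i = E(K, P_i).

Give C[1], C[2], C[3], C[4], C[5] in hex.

C[1] = 18, C[2] = B0, C[3] = 14, C[4] = 59, C[5] = D9

C[1]: E(K, 3E) = 18.
C[2]: E(K, D6) = B0.
C[3]: E(K, 3A) = 14.
C[4]: E(K, 7F) = 59.
C[5]: E(K, FF) = D9.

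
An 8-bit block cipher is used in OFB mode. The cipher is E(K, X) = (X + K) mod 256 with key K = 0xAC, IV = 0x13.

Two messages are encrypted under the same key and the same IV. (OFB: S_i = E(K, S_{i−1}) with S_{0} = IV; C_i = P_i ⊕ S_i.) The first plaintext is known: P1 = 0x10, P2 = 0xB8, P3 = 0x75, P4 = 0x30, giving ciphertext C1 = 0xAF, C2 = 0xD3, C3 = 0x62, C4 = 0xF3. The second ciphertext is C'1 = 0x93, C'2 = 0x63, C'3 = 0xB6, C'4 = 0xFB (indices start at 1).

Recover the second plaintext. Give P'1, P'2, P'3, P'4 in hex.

In OFB with a reused IV, both messages share the same keystream S_i, so C_i ⊕ C'_i = P_i ⊕ P'_i and thus P'_i = P_i ⊕ C_i ⊕ C'_i.
P'1: 0x10 ⊕ 0xAF ⊕ 0x93 = 0x2C.
P'2: 0xB8 ⊕ 0xD3 ⊕ 0x63 = 0x08.
P'3: 0x75 ⊕ 0x62 ⊕ 0xB6 = 0xA1.
P'4: 0x30 ⊕ 0xF3 ⊕ 0xFB = 0x38.

P'1 = 0x2C, P'2 = 0x08, P'3 = 0xA1, P'4 = 0x38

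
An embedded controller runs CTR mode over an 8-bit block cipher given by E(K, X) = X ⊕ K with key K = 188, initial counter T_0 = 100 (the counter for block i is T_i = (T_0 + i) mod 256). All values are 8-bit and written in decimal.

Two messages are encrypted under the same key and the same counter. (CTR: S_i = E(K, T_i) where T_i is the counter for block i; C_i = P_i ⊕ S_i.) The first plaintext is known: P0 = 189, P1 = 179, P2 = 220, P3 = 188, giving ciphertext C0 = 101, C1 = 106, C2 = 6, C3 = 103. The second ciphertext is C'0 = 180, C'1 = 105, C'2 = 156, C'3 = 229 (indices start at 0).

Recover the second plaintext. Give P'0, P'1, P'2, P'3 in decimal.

P'0 = 108, P'1 = 176, P'2 = 70, P'3 = 62

In CTR with a reused counter, both messages share the same keystream S_i, so C_i ⊕ C'_i = P_i ⊕ P'_i and thus P'_i = P_i ⊕ C_i ⊕ C'_i.
P'0: 189 ⊕ 101 ⊕ 180 = 108.
P'1: 179 ⊕ 106 ⊕ 105 = 176.
P'2: 220 ⊕ 6 ⊕ 156 = 70.
P'3: 188 ⊕ 103 ⊕ 229 = 62.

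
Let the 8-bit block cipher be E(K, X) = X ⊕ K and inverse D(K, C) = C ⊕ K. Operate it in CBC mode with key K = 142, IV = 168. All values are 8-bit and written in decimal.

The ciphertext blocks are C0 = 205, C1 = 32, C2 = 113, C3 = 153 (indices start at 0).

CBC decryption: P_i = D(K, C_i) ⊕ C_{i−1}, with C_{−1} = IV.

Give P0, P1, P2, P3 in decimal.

P0 = 235, P1 = 99, P2 = 223, P3 = 102

P0: D(K, 205) = 67; 67 ⊕ 168 = 235.
P1: D(K, 32) = 174; 174 ⊕ 205 = 99.
P2: D(K, 113) = 255; 255 ⊕ 32 = 223.
P3: D(K, 153) = 23; 23 ⊕ 113 = 102.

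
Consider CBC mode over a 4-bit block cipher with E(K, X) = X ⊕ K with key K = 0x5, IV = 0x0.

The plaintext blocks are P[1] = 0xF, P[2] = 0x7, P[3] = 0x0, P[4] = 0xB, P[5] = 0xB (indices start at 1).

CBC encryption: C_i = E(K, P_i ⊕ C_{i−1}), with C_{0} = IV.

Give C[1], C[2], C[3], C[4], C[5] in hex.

C[1] = 0xA, C[2] = 0x8, C[3] = 0xD, C[4] = 0x3, C[5] = 0xD

C[1]: P[1] ⊕ 0x0 = 0xF; E(K, 0xF) = 0xA.
C[2]: P[2] ⊕ 0xA = 0xD; E(K, 0xD) = 0x8.
C[3]: P[3] ⊕ 0x8 = 0x8; E(K, 0x8) = 0xD.
C[4]: P[4] ⊕ 0xD = 0x6; E(K, 0x6) = 0x3.
C[5]: P[5] ⊕ 0x3 = 0x8; E(K, 0x8) = 0xD.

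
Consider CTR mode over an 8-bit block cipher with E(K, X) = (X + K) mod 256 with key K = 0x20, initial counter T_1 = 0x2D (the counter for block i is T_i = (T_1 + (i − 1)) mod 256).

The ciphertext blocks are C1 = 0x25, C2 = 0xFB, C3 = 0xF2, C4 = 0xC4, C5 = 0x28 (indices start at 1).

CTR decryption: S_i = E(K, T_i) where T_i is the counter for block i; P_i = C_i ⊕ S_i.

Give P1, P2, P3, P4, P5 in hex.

P1: T = 0x2D, S = E(K, T) = 0x4D; 0x25 ⊕ 0x4D = 0x68.
P2: T = 0x2E, S = E(K, T) = 0x4E; 0xFB ⊕ 0x4E = 0xB5.
P3: T = 0x2F, S = E(K, T) = 0x4F; 0xF2 ⊕ 0x4F = 0xBD.
P4: T = 0x30, S = E(K, T) = 0x50; 0xC4 ⊕ 0x50 = 0x94.
P5: T = 0x31, S = E(K, T) = 0x51; 0x28 ⊕ 0x51 = 0x79.

P1 = 0x68, P2 = 0xB5, P3 = 0xBD, P4 = 0x94, P5 = 0x79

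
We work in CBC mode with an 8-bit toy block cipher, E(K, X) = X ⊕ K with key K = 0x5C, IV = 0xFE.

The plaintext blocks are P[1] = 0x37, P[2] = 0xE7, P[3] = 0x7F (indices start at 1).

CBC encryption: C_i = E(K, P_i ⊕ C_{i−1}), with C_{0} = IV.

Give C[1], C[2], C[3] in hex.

C[1] = 0x95, C[2] = 0x2E, C[3] = 0x0D

C[1]: P[1] ⊕ 0xFE = 0xC9; E(K, 0xC9) = 0x95.
C[2]: P[2] ⊕ 0x95 = 0x72; E(K, 0x72) = 0x2E.
C[3]: P[3] ⊕ 0x2E = 0x51; E(K, 0x51) = 0x0D.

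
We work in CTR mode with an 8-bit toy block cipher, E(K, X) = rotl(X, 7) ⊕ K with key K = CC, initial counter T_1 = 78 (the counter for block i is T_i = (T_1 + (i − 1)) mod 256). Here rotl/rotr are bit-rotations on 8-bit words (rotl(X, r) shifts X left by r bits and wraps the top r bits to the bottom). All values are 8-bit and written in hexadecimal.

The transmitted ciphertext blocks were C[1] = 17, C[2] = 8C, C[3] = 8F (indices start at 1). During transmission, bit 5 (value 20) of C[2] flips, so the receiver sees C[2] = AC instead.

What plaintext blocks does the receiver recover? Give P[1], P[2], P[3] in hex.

CTR decryption: S_i = E(K, T_i) where T_i is the counter for block i; P_i = C_i ⊕ S_i.
Only C[2] changed, to AC. In CTR, a change in C_i flips the same bit in P_i only; the keystream is unaffected. Decrypting the received ciphertext:
P[1]: T = 78, S = E(K, T) = F0; 17 ⊕ F0 = E7.
P[2]: T = 79, S = E(K, T) = 70; AC ⊕ 70 = DC.
P[3]: T = 7A, S = E(K, T) = F1; 8F ⊕ F1 = 7E.
Blocks that differ from the original plaintext: P[2].

P[1] = E7, P[2] = DC, P[3] = 7E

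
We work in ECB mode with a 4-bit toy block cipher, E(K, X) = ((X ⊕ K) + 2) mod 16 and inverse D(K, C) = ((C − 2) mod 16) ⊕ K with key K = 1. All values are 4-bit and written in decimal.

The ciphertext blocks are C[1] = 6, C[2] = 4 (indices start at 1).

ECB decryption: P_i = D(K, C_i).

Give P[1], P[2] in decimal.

P[1] = 5, P[2] = 3

P[1]: D(K, 6) = 5.
P[2]: D(K, 4) = 3.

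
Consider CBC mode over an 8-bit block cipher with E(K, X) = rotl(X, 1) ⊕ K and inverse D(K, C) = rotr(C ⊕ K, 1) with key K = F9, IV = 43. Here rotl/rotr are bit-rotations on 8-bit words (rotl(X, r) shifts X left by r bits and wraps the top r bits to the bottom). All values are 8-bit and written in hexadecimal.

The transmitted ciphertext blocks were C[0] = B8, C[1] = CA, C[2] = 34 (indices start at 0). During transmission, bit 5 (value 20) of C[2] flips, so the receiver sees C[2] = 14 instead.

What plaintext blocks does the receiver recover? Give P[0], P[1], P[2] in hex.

CBC decryption: P_i = D(K, C_i) ⊕ C_{i−1}, with C_{−1} = IV.
Only C[2] changed, to 14. In CBC, a change in C_i garbles P_i and flips the same bit in P_{i+1}. Decrypting the received ciphertext:
P[0]: D(K, B8) = A0; A0 ⊕ 43 = E3.
P[1]: D(K, CA) = 99; 99 ⊕ B8 = 21.
P[2]: D(K, 14) = F6; F6 ⊕ CA = 3C.
Blocks that differ from the original plaintext: P[2].

P[0] = E3, P[1] = 21, P[2] = 3C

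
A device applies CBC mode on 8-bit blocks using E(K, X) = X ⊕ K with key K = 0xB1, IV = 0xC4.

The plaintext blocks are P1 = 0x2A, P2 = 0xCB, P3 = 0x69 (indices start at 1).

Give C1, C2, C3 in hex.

CBC encryption: C_i = E(K, P_i ⊕ C_{i−1}), with C_{0} = IV.
C1: P1 ⊕ 0xC4 = 0xEE; E(K, 0xEE) = 0x5F.
C2: P2 ⊕ 0x5F = 0x94; E(K, 0x94) = 0x25.
C3: P3 ⊕ 0x25 = 0x4C; E(K, 0x4C) = 0xFD.

C1 = 0x5F, C2 = 0x25, C3 = 0xFD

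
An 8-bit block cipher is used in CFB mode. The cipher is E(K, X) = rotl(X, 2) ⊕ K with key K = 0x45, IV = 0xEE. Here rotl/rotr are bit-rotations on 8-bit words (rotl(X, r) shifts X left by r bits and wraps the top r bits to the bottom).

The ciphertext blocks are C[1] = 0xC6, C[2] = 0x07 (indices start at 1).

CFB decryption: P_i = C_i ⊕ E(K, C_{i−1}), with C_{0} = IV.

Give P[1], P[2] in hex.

P[1]: E(K, 0xEE) = 0xFE; 0xC6 ⊕ 0xFE = 0x38.
P[2]: E(K, 0xC6) = 0x5E; 0x07 ⊕ 0x5E = 0x59.

P[1] = 0x38, P[2] = 0x59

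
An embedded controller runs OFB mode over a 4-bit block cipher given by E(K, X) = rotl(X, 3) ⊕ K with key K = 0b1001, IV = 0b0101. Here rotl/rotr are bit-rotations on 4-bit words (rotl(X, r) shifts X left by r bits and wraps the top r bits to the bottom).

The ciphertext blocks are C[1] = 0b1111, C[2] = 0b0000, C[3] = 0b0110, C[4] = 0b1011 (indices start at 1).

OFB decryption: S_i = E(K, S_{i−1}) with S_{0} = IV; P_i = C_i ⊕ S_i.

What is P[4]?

P[1]: S = E(K, 0b0101) = 0b0011; 0b1111 ⊕ 0b0011 = 0b1100.
P[2]: S = E(K, 0b0011) = 0b0000; 0b0000 ⊕ 0b0000 = 0b0000.
P[3]: S = E(K, 0b0000) = 0b1001; 0b0110 ⊕ 0b1001 = 0b1111.
P[4]: S = E(K, 0b1001) = 0b0101; 0b1011 ⊕ 0b0101 = 0b1110.

P[4] = 0b1110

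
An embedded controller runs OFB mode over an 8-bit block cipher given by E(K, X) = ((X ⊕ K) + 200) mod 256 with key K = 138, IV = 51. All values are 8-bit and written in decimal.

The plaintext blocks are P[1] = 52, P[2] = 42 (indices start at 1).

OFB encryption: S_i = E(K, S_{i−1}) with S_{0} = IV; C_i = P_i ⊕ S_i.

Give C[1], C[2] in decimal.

C[1]: S = E(K, 51) = 129; 52 ⊕ 129 = 181.
C[2]: S = E(K, 129) = 211; 42 ⊕ 211 = 249.

C[1] = 181, C[2] = 249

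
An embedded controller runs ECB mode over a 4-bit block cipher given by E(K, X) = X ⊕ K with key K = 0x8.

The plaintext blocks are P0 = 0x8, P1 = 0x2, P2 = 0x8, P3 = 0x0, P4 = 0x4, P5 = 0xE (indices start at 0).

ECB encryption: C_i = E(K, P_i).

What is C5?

C5: E(K, 0xE) = 0x6.

C5 = 0x6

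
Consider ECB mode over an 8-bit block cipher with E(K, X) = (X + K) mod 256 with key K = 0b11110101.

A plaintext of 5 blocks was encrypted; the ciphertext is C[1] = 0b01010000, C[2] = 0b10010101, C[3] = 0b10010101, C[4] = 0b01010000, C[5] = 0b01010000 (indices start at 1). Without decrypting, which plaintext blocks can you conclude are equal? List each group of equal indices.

P[1] = P[4] = P[5]; P[2] = P[3]

ECB encrypts each block independently with the same key, so equal ciphertext blocks imply equal plaintext blocks.
C[1] = C[4] = C[5] = 0b01010000, so P[1] = P[4] = P[5].
C[2] = C[3] = 0b10010101, so P[2] = P[3].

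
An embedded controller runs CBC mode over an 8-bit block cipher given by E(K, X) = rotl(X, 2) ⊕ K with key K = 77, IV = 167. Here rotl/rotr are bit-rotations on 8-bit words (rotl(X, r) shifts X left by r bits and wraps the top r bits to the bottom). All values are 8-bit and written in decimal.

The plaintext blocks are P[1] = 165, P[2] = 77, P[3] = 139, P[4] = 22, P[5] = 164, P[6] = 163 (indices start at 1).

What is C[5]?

CBC encryption: C_i = E(K, P_i ⊕ C_{i−1}), with C_{0} = IV.
C[1]: P[1] ⊕ 167 = 2; E(K, 2) = 69.
C[2]: P[2] ⊕ 69 = 8; E(K, 8) = 109.
C[3]: P[3] ⊕ 109 = 230; E(K, 230) = 214.
C[4]: P[4] ⊕ 214 = 192; E(K, 192) = 78.
C[5]: P[5] ⊕ 78 = 234; E(K, 234) = 230.

C[5] = 230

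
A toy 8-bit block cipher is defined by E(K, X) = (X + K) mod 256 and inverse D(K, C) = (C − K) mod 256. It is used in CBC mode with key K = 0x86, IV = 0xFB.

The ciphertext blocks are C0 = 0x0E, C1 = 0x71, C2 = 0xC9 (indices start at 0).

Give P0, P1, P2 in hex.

CBC decryption: P_i = D(K, C_i) ⊕ C_{i−1}, with C_{−1} = IV.
P0: D(K, 0x0E) = 0x88; 0x88 ⊕ 0xFB = 0x73.
P1: D(K, 0x71) = 0xEB; 0xEB ⊕ 0x0E = 0xE5.
P2: D(K, 0xC9) = 0x43; 0x43 ⊕ 0x71 = 0x32.

P0 = 0x73, P1 = 0xE5, P2 = 0x32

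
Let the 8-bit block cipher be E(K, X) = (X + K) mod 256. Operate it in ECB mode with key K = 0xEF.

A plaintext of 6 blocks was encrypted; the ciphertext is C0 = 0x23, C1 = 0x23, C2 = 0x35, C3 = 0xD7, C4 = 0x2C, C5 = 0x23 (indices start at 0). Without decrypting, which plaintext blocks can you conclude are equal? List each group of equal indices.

ECB encrypts each block independently with the same key, so equal ciphertext blocks imply equal plaintext blocks.
C0 = C1 = C5 = 0x23, so P0 = P1 = P5.

P0 = P1 = P5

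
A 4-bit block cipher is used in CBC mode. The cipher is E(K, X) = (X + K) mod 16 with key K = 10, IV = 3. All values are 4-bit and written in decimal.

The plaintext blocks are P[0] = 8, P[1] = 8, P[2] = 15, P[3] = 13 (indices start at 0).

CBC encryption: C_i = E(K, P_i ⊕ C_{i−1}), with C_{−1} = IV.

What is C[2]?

C[0]: P[0] ⊕ 3 = 11; E(K, 11) = 5.
C[1]: P[1] ⊕ 5 = 13; E(K, 13) = 7.
C[2]: P[2] ⊕ 7 = 8; E(K, 8) = 2.

C[2] = 2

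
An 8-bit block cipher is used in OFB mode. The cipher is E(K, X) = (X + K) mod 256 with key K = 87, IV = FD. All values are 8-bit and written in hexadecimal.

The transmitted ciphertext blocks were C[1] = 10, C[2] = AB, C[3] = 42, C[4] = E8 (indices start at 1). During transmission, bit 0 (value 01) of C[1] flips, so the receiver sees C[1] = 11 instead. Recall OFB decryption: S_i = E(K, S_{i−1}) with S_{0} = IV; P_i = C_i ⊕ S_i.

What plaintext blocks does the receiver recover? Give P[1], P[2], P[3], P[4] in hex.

Only C[1] changed, to 11. In OFB, a change in C_i flips the same bit in P_i only; the keystream is unaffected. Decrypting the received ciphertext:
P[1]: S = E(K, FD) = 84; 11 ⊕ 84 = 95.
P[2]: S = E(K, 84) = 0B; AB ⊕ 0B = A0.
P[3]: S = E(K, 0B) = 92; 42 ⊕ 92 = D0.
P[4]: S = E(K, 92) = 19; E8 ⊕ 19 = F1.
Blocks that differ from the original plaintext: P[1].

P[1] = 95, P[2] = A0, P[3] = D0, P[4] = F1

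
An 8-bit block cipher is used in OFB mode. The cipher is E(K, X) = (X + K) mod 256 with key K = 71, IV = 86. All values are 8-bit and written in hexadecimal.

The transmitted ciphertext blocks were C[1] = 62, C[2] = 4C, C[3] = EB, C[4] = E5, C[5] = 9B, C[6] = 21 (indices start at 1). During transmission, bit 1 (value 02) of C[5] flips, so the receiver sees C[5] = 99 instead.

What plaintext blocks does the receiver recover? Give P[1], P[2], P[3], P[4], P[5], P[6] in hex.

P[1] = 95, P[2] = 24, P[3] = 32, P[4] = AF, P[5] = 22, P[6] = 0D

OFB decryption: S_i = E(K, S_{i−1}) with S_{0} = IV; P_i = C_i ⊕ S_i.
Only C[5] changed, to 99. In OFB, a change in C_i flips the same bit in P_i only; the keystream is unaffected. Decrypting the received ciphertext:
P[1]: S = E(K, 86) = F7; 62 ⊕ F7 = 95.
P[2]: S = E(K, F7) = 68; 4C ⊕ 68 = 24.
P[3]: S = E(K, 68) = D9; EB ⊕ D9 = 32.
P[4]: S = E(K, D9) = 4A; E5 ⊕ 4A = AF.
P[5]: S = E(K, 4A) = BB; 99 ⊕ BB = 22.
P[6]: S = E(K, BB) = 2C; 21 ⊕ 2C = 0D.
Blocks that differ from the original plaintext: P[5].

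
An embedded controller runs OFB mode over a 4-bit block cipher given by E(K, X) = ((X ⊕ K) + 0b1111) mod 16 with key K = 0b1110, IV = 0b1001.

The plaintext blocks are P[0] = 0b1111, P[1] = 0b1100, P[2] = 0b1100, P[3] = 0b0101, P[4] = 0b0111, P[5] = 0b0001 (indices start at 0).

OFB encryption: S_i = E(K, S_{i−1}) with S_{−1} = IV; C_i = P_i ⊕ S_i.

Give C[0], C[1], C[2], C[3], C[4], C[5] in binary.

C[0]: S = E(K, 0b1001) = 0b0110; 0b1111 ⊕ 0b0110 = 0b1001.
C[1]: S = E(K, 0b0110) = 0b0111; 0b1100 ⊕ 0b0111 = 0b1011.
C[2]: S = E(K, 0b0111) = 0b1000; 0b1100 ⊕ 0b1000 = 0b0100.
C[3]: S = E(K, 0b1000) = 0b0101; 0b0101 ⊕ 0b0101 = 0b0000.
C[4]: S = E(K, 0b0101) = 0b1010; 0b0111 ⊕ 0b1010 = 0b1101.
C[5]: S = E(K, 0b1010) = 0b0011; 0b0001 ⊕ 0b0011 = 0b0010.

C[0] = 0b1001, C[1] = 0b1011, C[2] = 0b0100, C[3] = 0b0000, C[4] = 0b1101, C[5] = 0b0010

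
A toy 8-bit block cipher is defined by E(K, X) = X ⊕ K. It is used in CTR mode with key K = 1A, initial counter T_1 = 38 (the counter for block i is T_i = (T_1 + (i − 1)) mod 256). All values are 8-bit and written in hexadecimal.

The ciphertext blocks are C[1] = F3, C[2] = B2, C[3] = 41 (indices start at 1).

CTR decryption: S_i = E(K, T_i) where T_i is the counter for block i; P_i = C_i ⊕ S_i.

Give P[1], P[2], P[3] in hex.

P[1]: T = 38, S = E(K, T) = 22; F3 ⊕ 22 = D1.
P[2]: T = 39, S = E(K, T) = 23; B2 ⊕ 23 = 91.
P[3]: T = 3A, S = E(K, T) = 20; 41 ⊕ 20 = 61.

P[1] = D1, P[2] = 91, P[3] = 61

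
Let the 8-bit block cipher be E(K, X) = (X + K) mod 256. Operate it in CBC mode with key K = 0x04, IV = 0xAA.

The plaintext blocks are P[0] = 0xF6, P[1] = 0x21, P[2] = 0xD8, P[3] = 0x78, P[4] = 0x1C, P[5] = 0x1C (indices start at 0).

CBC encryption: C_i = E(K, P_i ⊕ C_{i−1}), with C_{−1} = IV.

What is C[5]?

C[5] = 0xDD

C[0]: P[0] ⊕ 0xAA = 0x5C; E(K, 0x5C) = 0x60.
C[1]: P[1] ⊕ 0x60 = 0x41; E(K, 0x41) = 0x45.
C[2]: P[2] ⊕ 0x45 = 0x9D; E(K, 0x9D) = 0xA1.
C[3]: P[3] ⊕ 0xA1 = 0xD9; E(K, 0xD9) = 0xDD.
C[4]: P[4] ⊕ 0xDD = 0xC1; E(K, 0xC1) = 0xC5.
C[5]: P[5] ⊕ 0xC5 = 0xD9; E(K, 0xD9) = 0xDD.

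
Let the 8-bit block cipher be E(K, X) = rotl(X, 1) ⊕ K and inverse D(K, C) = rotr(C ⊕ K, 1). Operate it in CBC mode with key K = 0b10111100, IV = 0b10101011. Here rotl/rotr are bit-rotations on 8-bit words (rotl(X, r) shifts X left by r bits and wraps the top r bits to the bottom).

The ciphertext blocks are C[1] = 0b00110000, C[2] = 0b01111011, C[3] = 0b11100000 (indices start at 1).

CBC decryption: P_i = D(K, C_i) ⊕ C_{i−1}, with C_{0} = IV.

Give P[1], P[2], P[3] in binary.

P[1]: D(K, 0b00110000) = 0b01000110; 0b01000110 ⊕ 0b10101011 = 0b11101101.
P[2]: D(K, 0b01111011) = 0b11100011; 0b11100011 ⊕ 0b00110000 = 0b11010011.
P[3]: D(K, 0b11100000) = 0b00101110; 0b00101110 ⊕ 0b01111011 = 0b01010101.

P[1] = 0b11101101, P[2] = 0b11010011, P[3] = 0b01010101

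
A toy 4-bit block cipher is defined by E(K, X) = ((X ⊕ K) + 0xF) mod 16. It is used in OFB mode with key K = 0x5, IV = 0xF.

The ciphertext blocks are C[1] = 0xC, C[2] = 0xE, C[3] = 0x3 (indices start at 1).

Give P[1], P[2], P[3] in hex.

P[1] = 0x5, P[2] = 0x5, P[3] = 0xE

OFB decryption: S_i = E(K, S_{i−1}) with S_{0} = IV; P_i = C_i ⊕ S_i.
P[1]: S = E(K, 0xF) = 0x9; 0xC ⊕ 0x9 = 0x5.
P[2]: S = E(K, 0x9) = 0xB; 0xE ⊕ 0xB = 0x5.
P[3]: S = E(K, 0xB) = 0xD; 0x3 ⊕ 0xD = 0xE.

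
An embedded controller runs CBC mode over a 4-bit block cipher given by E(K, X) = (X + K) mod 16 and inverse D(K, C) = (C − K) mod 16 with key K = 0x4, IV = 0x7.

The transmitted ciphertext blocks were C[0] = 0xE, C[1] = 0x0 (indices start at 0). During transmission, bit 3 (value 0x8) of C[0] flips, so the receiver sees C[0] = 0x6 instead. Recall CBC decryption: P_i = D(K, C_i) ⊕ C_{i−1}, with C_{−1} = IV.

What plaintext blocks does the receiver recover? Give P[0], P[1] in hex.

P[0] = 0x5, P[1] = 0xA

Only C[0] changed, to 0x6. In CBC, a change in C_i garbles P_i and flips the same bit in P_{i+1}. Decrypting the received ciphertext:
P[0]: D(K, 0x6) = 0x2; 0x2 ⊕ 0x7 = 0x5.
P[1]: D(K, 0x0) = 0xC; 0xC ⊕ 0x6 = 0xA.
Blocks that differ from the original plaintext: P[0], P[1].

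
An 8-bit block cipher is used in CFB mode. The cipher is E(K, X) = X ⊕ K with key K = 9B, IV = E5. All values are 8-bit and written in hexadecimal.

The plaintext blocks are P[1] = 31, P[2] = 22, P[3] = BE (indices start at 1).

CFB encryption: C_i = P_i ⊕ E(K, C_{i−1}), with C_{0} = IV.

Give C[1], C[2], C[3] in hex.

C[1]: E(K, E5) = 7E; 31 ⊕ 7E = 4F.
C[2]: E(K, 4F) = D4; 22 ⊕ D4 = F6.
C[3]: E(K, F6) = 6D; BE ⊕ 6D = D3.

C[1] = 4F, C[2] = F6, C[3] = D3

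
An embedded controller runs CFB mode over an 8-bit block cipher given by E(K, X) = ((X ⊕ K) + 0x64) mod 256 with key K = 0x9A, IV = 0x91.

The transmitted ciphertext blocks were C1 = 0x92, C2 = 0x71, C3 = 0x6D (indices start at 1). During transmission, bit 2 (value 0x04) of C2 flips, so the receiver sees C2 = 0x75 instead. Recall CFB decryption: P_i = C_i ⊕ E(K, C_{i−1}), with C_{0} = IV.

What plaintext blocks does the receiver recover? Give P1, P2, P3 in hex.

P1 = 0xFD, P2 = 0x19, P3 = 0x3E

Only C2 changed, to 0x75. In CFB, a change in C_i flips the same bit in P_i and garbles P_{i+1}. Decrypting the received ciphertext:
P1: E(K, 0x91) = 0x6F; 0x92 ⊕ 0x6F = 0xFD.
P2: E(K, 0x92) = 0x6C; 0x75 ⊕ 0x6C = 0x19.
P3: E(K, 0x75) = 0x53; 0x6D ⊕ 0x53 = 0x3E.
Blocks that differ from the original plaintext: P2, P3.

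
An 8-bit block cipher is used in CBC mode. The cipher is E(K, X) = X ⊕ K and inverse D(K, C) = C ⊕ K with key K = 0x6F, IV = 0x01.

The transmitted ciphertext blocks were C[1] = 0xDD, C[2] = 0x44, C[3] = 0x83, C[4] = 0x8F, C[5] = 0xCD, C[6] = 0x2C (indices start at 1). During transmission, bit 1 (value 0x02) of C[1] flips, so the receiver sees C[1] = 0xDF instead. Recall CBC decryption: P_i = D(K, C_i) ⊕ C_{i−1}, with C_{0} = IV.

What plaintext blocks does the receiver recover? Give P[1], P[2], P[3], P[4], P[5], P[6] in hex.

P[1] = 0xB1, P[2] = 0xF4, P[3] = 0xA8, P[4] = 0x63, P[5] = 0x2D, P[6] = 0x8E

Only C[1] changed, to 0xDF. In CBC, a change in C_i garbles P_i and flips the same bit in P_{i+1}. Decrypting the received ciphertext:
P[1]: D(K, 0xDF) = 0xB0; 0xB0 ⊕ 0x01 = 0xB1.
P[2]: D(K, 0x44) = 0x2B; 0x2B ⊕ 0xDF = 0xF4.
P[3]: D(K, 0x83) = 0xEC; 0xEC ⊕ 0x44 = 0xA8.
P[4]: D(K, 0x8F) = 0xE0; 0xE0 ⊕ 0x83 = 0x63.
P[5]: D(K, 0xCD) = 0xA2; 0xA2 ⊕ 0x8F = 0x2D.
P[6]: D(K, 0x2C) = 0x43; 0x43 ⊕ 0xCD = 0x8E.
Blocks that differ from the original plaintext: P[1], P[2].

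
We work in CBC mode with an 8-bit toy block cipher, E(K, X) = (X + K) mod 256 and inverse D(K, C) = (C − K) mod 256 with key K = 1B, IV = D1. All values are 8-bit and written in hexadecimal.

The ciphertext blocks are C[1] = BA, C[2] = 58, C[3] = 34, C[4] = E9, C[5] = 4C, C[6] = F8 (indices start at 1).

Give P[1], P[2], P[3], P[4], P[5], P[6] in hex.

CBC decryption: P_i = D(K, C_i) ⊕ C_{i−1}, with C_{0} = IV.
P[1]: D(K, BA) = 9F; 9F ⊕ D1 = 4E.
P[2]: D(K, 58) = 3D; 3D ⊕ BA = 87.
P[3]: D(K, 34) = 19; 19 ⊕ 58 = 41.
P[4]: D(K, E9) = CE; CE ⊕ 34 = FA.
P[5]: D(K, 4C) = 31; 31 ⊕ E9 = D8.
P[6]: D(K, F8) = DD; DD ⊕ 4C = 91.

P[1] = 4E, P[2] = 87, P[3] = 41, P[4] = FA, P[5] = D8, P[6] = 91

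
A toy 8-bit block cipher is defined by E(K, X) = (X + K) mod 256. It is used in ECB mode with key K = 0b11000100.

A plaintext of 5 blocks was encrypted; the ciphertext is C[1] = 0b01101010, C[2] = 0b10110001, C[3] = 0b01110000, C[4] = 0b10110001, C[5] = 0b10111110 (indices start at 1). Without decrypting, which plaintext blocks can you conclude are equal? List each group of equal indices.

P[2] = P[4]

ECB encrypts each block independently with the same key, so equal ciphertext blocks imply equal plaintext blocks.
C[2] = C[4] = 0b10110001, so P[2] = P[4].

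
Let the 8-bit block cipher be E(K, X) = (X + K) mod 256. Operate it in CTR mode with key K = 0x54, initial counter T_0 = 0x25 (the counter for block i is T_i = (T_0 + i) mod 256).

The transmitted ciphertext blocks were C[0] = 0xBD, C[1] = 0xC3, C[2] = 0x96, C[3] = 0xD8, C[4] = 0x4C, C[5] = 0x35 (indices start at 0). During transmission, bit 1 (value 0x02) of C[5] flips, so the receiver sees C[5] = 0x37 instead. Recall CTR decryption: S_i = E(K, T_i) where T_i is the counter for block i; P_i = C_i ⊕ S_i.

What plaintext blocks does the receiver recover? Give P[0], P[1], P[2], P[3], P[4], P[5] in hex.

Only C[5] changed, to 0x37. In CTR, a change in C_i flips the same bit in P_i only; the keystream is unaffected. Decrypting the received ciphertext:
P[0]: T = 0x25, S = E(K, T) = 0x79; 0xBD ⊕ 0x79 = 0xC4.
P[1]: T = 0x26, S = E(K, T) = 0x7A; 0xC3 ⊕ 0x7A = 0xB9.
P[2]: T = 0x27, S = E(K, T) = 0x7B; 0x96 ⊕ 0x7B = 0xED.
P[3]: T = 0x28, S = E(K, T) = 0x7C; 0xD8 ⊕ 0x7C = 0xA4.
P[4]: T = 0x29, S = E(K, T) = 0x7D; 0x4C ⊕ 0x7D = 0x31.
P[5]: T = 0x2A, S = E(K, T) = 0x7E; 0x37 ⊕ 0x7E = 0x49.
Blocks that differ from the original plaintext: P[5].

P[0] = 0xC4, P[1] = 0xB9, P[2] = 0xED, P[3] = 0xA4, P[4] = 0x31, P[5] = 0x49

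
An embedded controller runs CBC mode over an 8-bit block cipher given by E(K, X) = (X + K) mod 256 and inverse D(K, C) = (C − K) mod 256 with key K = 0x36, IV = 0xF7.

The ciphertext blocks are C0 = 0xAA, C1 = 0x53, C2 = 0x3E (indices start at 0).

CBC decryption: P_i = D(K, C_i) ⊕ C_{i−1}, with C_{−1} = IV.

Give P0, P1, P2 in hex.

P0: D(K, 0xAA) = 0x74; 0x74 ⊕ 0xF7 = 0x83.
P1: D(K, 0x53) = 0x1D; 0x1D ⊕ 0xAA = 0xB7.
P2: D(K, 0x3E) = 0x08; 0x08 ⊕ 0x53 = 0x5B.

P0 = 0x83, P1 = 0xB7, P2 = 0x5B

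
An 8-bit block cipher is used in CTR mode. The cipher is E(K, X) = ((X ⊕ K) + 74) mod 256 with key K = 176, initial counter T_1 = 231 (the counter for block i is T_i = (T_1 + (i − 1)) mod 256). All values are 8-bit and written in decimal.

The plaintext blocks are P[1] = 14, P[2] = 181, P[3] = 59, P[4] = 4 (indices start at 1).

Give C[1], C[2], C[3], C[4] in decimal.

C[1] = 175, C[2] = 23, C[3] = 152, C[4] = 160

CTR encryption: S_i = E(K, T_i) where T_i is the counter for block i; C_i = P_i ⊕ S_i.
C[1]: T = 231, S = E(K, T) = 161; 14 ⊕ 161 = 175.
C[2]: T = 232, S = E(K, T) = 162; 181 ⊕ 162 = 23.
C[3]: T = 233, S = E(K, T) = 163; 59 ⊕ 163 = 152.
C[4]: T = 234, S = E(K, T) = 164; 4 ⊕ 164 = 160.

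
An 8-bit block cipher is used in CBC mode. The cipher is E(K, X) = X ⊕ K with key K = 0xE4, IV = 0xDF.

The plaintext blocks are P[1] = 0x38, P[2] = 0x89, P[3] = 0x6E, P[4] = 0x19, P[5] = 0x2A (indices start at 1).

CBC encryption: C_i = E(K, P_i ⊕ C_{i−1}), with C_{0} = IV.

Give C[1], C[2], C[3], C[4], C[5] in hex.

C[1]: P[1] ⊕ 0xDF = 0xE7; E(K, 0xE7) = 0x03.
C[2]: P[2] ⊕ 0x03 = 0x8A; E(K, 0x8A) = 0x6E.
C[3]: P[3] ⊕ 0x6E = 0x00; E(K, 0x00) = 0xE4.
C[4]: P[4] ⊕ 0xE4 = 0xFD; E(K, 0xFD) = 0x19.
C[5]: P[5] ⊕ 0x19 = 0x33; E(K, 0x33) = 0xD7.

C[1] = 0x03, C[2] = 0x6E, C[3] = 0xE4, C[4] = 0x19, C[5] = 0xD7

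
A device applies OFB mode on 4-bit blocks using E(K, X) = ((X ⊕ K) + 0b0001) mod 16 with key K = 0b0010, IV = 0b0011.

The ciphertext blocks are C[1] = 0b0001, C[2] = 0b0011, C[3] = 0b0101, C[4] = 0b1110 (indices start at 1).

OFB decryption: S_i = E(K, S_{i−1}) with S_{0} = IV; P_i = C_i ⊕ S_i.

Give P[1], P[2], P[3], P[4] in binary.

P[1]: S = E(K, 0b0011) = 0b0010; 0b0001 ⊕ 0b0010 = 0b0011.
P[2]: S = E(K, 0b0010) = 0b0001; 0b0011 ⊕ 0b0001 = 0b0010.
P[3]: S = E(K, 0b0001) = 0b0100; 0b0101 ⊕ 0b0100 = 0b0001.
P[4]: S = E(K, 0b0100) = 0b0111; 0b1110 ⊕ 0b0111 = 0b1001.

P[1] = 0b0011, P[2] = 0b0010, P[3] = 0b0001, P[4] = 0b1001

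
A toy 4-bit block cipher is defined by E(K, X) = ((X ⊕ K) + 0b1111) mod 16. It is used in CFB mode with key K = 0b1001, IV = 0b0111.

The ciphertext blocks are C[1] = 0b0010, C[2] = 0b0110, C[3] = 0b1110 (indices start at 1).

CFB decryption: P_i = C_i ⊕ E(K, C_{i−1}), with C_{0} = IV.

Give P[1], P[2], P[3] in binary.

P[1] = 0b1111, P[2] = 0b1100, P[3] = 0b0000

P[1]: E(K, 0b0111) = 0b1101; 0b0010 ⊕ 0b1101 = 0b1111.
P[2]: E(K, 0b0010) = 0b1010; 0b0110 ⊕ 0b1010 = 0b1100.
P[3]: E(K, 0b0110) = 0b1110; 0b1110 ⊕ 0b1110 = 0b0000.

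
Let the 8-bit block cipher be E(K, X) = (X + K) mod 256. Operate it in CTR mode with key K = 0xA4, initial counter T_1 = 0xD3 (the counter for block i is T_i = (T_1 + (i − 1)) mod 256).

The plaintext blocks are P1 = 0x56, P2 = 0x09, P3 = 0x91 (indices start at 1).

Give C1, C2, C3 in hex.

C1 = 0x21, C2 = 0x71, C3 = 0xE8

CTR encryption: S_i = E(K, T_i) where T_i is the counter for block i; C_i = P_i ⊕ S_i.
C1: T = 0xD3, S = E(K, T) = 0x77; 0x56 ⊕ 0x77 = 0x21.
C2: T = 0xD4, S = E(K, T) = 0x78; 0x09 ⊕ 0x78 = 0x71.
C3: T = 0xD5, S = E(K, T) = 0x79; 0x91 ⊕ 0x79 = 0xE8.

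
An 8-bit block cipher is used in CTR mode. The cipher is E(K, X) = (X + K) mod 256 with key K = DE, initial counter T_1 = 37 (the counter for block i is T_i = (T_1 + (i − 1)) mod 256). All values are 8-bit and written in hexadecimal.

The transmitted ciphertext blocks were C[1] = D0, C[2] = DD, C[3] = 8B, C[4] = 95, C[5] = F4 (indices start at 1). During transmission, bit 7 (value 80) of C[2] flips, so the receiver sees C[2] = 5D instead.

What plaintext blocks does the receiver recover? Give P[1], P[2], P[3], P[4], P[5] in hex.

CTR decryption: S_i = E(K, T_i) where T_i is the counter for block i; P_i = C_i ⊕ S_i.
Only C[2] changed, to 5D. In CTR, a change in C_i flips the same bit in P_i only; the keystream is unaffected. Decrypting the received ciphertext:
P[1]: T = 37, S = E(K, T) = 15; D0 ⊕ 15 = C5.
P[2]: T = 38, S = E(K, T) = 16; 5D ⊕ 16 = 4B.
P[3]: T = 39, S = E(K, T) = 17; 8B ⊕ 17 = 9C.
P[4]: T = 3A, S = E(K, T) = 18; 95 ⊕ 18 = 8D.
P[5]: T = 3B, S = E(K, T) = 19; F4 ⊕ 19 = ED.
Blocks that differ from the original plaintext: P[2].

P[1] = C5, P[2] = 4B, P[3] = 9C, P[4] = 8D, P[5] = ED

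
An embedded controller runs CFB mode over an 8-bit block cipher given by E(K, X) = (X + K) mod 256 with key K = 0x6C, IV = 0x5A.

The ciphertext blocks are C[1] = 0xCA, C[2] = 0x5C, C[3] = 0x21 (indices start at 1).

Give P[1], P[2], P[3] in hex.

CFB decryption: P_i = C_i ⊕ E(K, C_{i−1}), with C_{0} = IV.
P[1]: E(K, 0x5A) = 0xC6; 0xCA ⊕ 0xC6 = 0x0C.
P[2]: E(K, 0xCA) = 0x36; 0x5C ⊕ 0x36 = 0x6A.
P[3]: E(K, 0x5C) = 0xC8; 0x21 ⊕ 0xC8 = 0xE9.

P[1] = 0x0C, P[2] = 0x6A, P[3] = 0xE9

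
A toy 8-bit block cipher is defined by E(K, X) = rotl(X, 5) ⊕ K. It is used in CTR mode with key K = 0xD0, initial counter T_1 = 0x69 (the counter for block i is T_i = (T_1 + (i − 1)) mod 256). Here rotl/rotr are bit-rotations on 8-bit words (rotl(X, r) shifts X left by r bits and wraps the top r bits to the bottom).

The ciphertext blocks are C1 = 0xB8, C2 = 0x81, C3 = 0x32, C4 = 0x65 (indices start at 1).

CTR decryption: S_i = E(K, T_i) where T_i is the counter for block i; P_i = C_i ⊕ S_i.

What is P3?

P3 = 0x8F

P3: T = 0x6B, S = E(K, T) = 0xBD; 0x32 ⊕ 0xBD = 0x8F.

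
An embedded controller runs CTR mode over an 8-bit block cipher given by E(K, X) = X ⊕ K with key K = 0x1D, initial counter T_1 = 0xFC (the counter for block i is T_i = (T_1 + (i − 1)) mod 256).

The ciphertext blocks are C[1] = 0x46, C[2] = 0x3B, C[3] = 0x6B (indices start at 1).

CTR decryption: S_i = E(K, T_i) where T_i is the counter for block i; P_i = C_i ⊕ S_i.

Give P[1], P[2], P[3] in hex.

P[1] = 0xA7, P[2] = 0xDB, P[3] = 0x88

P[1]: T = 0xFC, S = E(K, T) = 0xE1; 0x46 ⊕ 0xE1 = 0xA7.
P[2]: T = 0xFD, S = E(K, T) = 0xE0; 0x3B ⊕ 0xE0 = 0xDB.
P[3]: T = 0xFE, S = E(K, T) = 0xE3; 0x6B ⊕ 0xE3 = 0x88.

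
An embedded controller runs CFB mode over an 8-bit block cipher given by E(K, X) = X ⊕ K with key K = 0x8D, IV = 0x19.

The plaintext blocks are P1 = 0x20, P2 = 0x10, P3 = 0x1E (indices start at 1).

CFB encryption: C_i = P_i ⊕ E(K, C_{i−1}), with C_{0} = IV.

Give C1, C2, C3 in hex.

C1 = 0xB4, C2 = 0x29, C3 = 0xBA

C1: E(K, 0x19) = 0x94; 0x20 ⊕ 0x94 = 0xB4.
C2: E(K, 0xB4) = 0x39; 0x10 ⊕ 0x39 = 0x29.
C3: E(K, 0x29) = 0xA4; 0x1E ⊕ 0xA4 = 0xBA.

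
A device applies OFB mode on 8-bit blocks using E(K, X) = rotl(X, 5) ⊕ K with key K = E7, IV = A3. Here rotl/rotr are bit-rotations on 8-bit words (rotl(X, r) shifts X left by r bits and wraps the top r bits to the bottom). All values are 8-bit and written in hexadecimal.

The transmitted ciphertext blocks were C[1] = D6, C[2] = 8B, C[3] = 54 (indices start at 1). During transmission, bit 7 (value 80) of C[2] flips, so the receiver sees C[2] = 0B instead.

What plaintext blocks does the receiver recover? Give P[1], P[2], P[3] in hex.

OFB decryption: S_i = E(K, S_{i−1}) with S_{0} = IV; P_i = C_i ⊕ S_i.
Only C[2] changed, to 0B. In OFB, a change in C_i flips the same bit in P_i only; the keystream is unaffected. Decrypting the received ciphertext:
P[1]: S = E(K, A3) = 93; D6 ⊕ 93 = 45.
P[2]: S = E(K, 93) = 95; 0B ⊕ 95 = 9E.
P[3]: S = E(K, 95) = 55; 54 ⊕ 55 = 01.
Blocks that differ from the original plaintext: P[2].

P[1] = 45, P[2] = 9E, P[3] = 01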